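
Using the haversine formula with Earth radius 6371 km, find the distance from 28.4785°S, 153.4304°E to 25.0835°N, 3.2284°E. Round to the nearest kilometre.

17041 km

Δλ = 3.2284 − 153.4304 = -150.2020°.
Δφ = 25.0835 − -28.4785 = 53.5620°.
a = sin²(Δφ/2) + cos φ₁ · cos φ₂ · sin²(Δλ/2) = 0.946494.
c = 2·atan2(√a, √(1−a)) = 2.67474 rad → d = 6371·c ≈ 17040.74 km.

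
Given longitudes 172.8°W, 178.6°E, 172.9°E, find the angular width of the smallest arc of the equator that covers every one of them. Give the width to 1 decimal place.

Sort the longitudes: -172.8°, +172.9°, +178.6°.
Eastward gaps between consecutive values (wrapping around): 345.7°, 5.7°, 8.6°.
Largest gap = 345.7° ⇒ minimal covering band is its complement: 360° − 345.7° = 14.3°.
Band runs from +172.9° eastward to -172.8°, crossing the antimeridian.

14.3°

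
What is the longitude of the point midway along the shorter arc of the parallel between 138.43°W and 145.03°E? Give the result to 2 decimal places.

176.70°W

Signed shortest Δλ from -138.43° to +145.03° is -76.54°.
Midpoint longitude = -138.43° + (-76.54°)/2 = -138.43° − 38.27° = -176.70°.
(The naïve average (-138.43 + +145.03)/2 = 3.3° is on the wrong side of the globe.)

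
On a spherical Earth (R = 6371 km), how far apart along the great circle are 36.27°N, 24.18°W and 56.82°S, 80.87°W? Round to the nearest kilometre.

Δλ = -80.87 − -24.18 = -56.69°.
Δφ = -56.82 − 36.27 = -93.09°.
a = sin²(Δφ/2) + cos φ₁ · cos φ₂ · sin²(Δλ/2) = 0.626413.
c = 2·atan2(√a, √(1−a)) = 1.82640 rad → d = 6371·c ≈ 11635.97 km.

11636 km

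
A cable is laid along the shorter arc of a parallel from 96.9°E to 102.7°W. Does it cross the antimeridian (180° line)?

Naïve |-102.7 − 96.9| = 199.6° > 180°, so the shorter arc goes the other way round — across 180°.
Signed shortest Δλ = ((-102.7 − 96.9 + 180) mod 360) − 180 = 160.4°.
Going east by 160.4° from +96.9° passes through 180° before reaching -102.7°.

Yes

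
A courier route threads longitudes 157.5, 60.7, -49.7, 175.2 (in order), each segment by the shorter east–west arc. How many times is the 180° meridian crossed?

Leg 1: +157.5° → +60.7°, shortest Δλ = -96.8° (west) — does not cross 180°.
Leg 2: +60.7° → -49.7°, shortest Δλ = -110.4° (west) — does not cross 180°.
Leg 3: -49.7° → +175.2°, shortest Δλ = -135.1° (west) — crosses 180°.
Total crossings: 1.

1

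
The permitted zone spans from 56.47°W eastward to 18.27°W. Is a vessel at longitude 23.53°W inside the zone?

Yes

Band width going east from -56.47° to -18.27°: ((-18.27 − -56.47) mod 360) = 38.20°.
Offset of -23.53° east of the west edge: ((-23.53 − -56.47) mod 360) = 32.94°.
32.94° ≤ 38.20° ⇒ inside.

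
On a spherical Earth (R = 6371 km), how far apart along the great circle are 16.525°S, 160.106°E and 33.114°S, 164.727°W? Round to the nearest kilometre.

3973 km

Δλ = -164.727 − 160.106 = -324.833°; wrapped into (−180°, 180°]: 35.167°.
Δφ = -33.114 − -16.525 = -16.589°.
a = sin²(Δφ/2) + cos φ₁ · cos φ₂ · sin²(Δλ/2) = 0.094093.
c = 2·atan2(√a, √(1−a)) = 0.62355 rad → d = 6371·c ≈ 3972.61 km.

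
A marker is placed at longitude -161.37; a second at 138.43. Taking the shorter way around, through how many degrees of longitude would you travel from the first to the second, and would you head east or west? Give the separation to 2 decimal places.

60.20° west

Raw difference: 138.43 − -161.37 = 299.8°.
Normalise into (−180°, 180°]: 299.8° − 360° = -60.2°.
Negative ⇒ the second point lies to the west; separation 60.20°.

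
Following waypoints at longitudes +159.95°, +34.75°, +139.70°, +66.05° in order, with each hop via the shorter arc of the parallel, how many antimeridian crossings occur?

0

Leg 1: +159.95° → +34.75°, shortest Δλ = -125.2° (west) — does not cross 180°.
Leg 2: +34.75° → +139.70°, shortest Δλ = 104.95° (east) — does not cross 180°.
Leg 3: +139.70° → +66.05°, shortest Δλ = -73.65° (west) — does not cross 180°.
Total crossings: 0.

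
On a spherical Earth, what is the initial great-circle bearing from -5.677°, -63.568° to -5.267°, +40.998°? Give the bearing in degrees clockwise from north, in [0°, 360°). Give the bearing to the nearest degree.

Δλ = 40.998 − -63.568 = 104.566°.
θ = atan2( sin Δλ · cos φ₂ , cos φ₁ · sin φ₂ − sin φ₁ · cos φ₂ · cos Δλ )
  = atan2(0.96377, -0.11612) = 96.870° → normalised to [0°, 360°): 96.870°.

97°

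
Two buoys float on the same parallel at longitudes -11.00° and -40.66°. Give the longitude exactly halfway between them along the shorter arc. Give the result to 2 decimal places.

Signed shortest Δλ from -11.00° to -40.66° is -29.66°.
Midpoint longitude = -11.00° + (-29.66°)/2 = -11.00° − 14.83° = -25.83°.

-25.83°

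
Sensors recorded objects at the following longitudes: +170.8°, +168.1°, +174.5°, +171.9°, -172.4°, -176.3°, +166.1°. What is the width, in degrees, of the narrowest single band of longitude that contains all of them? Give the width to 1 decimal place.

21.5°

Sort the longitudes: -176.3°, -172.4°, +166.1°, +168.1°, +170.8°, +171.9°, +174.5°.
Eastward gaps between consecutive values (wrapping around): 3.9°, 338.5°, 2.0°, 2.7°, 1.1°, 2.6°, 9.2°.
Largest gap = 338.5° ⇒ minimal covering band is its complement: 360° − 338.5° = 21.5°.
Band runs from +166.1° eastward to -172.4°, crossing the antimeridian.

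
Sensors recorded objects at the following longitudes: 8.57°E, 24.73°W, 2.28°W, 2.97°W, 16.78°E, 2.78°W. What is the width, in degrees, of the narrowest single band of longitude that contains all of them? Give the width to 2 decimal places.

41.51°

Sort the longitudes: -24.73°, -2.97°, -2.78°, -2.28°, +8.57°, +16.78°.
Eastward gaps between consecutive values (wrapping around): 21.76°, 0.19°, 0.50°, 10.85°, 8.21°, 318.49°.
Largest gap = 318.49° ⇒ minimal covering band is its complement: 360° − 318.49° = 41.51°.
Band runs from -24.73° eastward to +16.78°.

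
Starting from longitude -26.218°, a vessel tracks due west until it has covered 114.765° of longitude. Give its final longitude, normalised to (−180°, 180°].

Start at -26.218°; shift −114.765° → -140.983°.
-140.983° already lies in (−180°, 180°].

-140.983°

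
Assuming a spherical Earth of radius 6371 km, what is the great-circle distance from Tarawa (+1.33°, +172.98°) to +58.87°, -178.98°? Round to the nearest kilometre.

6436 km

Δλ = -178.98 − 172.98 = -351.96°; wrapped into (−180°, 180°]: 8.04°.
Δφ = 58.87 − 1.33 = 57.54°.
a = sin²(Δφ/2) + cos φ₁ · cos φ₂ · sin²(Δλ/2) = 0.234185.
c = 2·atan2(√a, √(1−a)) = 1.01027 rad → d = 6371·c ≈ 6436.44 km.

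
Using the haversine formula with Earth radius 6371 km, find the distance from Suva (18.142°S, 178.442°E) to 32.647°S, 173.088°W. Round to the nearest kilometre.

Δλ = -173.088 − 178.442 = -351.530°; wrapped into (−180°, 180°]: 8.470°.
Δφ = -32.647 − -18.142 = -14.505°.
a = sin²(Δφ/2) + cos φ₁ · cos φ₂ · sin²(Δλ/2) = 0.020301.
c = 2·atan2(√a, √(1−a)) = 0.28593 rad → d = 6371·c ≈ 1821.69 km.

1822 km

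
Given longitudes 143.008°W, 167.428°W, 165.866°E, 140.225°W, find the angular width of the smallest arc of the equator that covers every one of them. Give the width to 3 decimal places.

Sort the longitudes: -167.428°, -143.008°, -140.225°, +165.866°.
Eastward gaps between consecutive values (wrapping around): 24.420°, 2.783°, 306.091°, 26.706°.
Largest gap = 306.091° ⇒ minimal covering band is its complement: 360° − 306.091° = 53.909°.
Band runs from +165.866° eastward to -140.225°, crossing the antimeridian.

53.909°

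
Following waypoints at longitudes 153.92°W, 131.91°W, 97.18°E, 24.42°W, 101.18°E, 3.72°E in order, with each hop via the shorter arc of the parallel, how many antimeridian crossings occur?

1

Leg 1: -153.92° → -131.91°, shortest Δλ = 22.01° (east) — does not cross 180°.
Leg 2: -131.91° → +97.18°, shortest Δλ = -130.91° (west) — crosses 180°.
Leg 3: +97.18° → -24.42°, shortest Δλ = -121.6° (west) — does not cross 180°.
Leg 4: -24.42° → +101.18°, shortest Δλ = 125.6° (east) — does not cross 180°.
Leg 5: +101.18° → +3.72°, shortest Δλ = -97.46° (west) — does not cross 180°.
Total crossings: 1.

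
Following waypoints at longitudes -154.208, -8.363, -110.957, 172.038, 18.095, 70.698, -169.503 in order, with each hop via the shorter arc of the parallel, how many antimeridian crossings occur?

2

Leg 1: -154.208° → -8.363°, shortest Δλ = 145.845° (east) — does not cross 180°.
Leg 2: -8.363° → -110.957°, shortest Δλ = -102.594° (west) — does not cross 180°.
Leg 3: -110.957° → +172.038°, shortest Δλ = -77.005° (west) — crosses 180°.
Leg 4: +172.038° → +18.095°, shortest Δλ = -153.943° (west) — does not cross 180°.
Leg 5: +18.095° → +70.698°, shortest Δλ = 52.603° (east) — does not cross 180°.
Leg 6: +70.698° → -169.503°, shortest Δλ = 119.799° (east) — crosses 180°.
Total crossings: 2.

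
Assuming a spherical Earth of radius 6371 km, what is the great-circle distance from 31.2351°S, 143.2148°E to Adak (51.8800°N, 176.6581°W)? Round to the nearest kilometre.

Δλ = -176.6581 − 143.2148 = -319.8729°; wrapped into (−180°, 180°]: 40.1271°.
Δφ = 51.8800 − -31.2351 = 83.1151°.
a = sin²(Δφ/2) + cos φ₁ · cos φ₂ · sin²(Δλ/2) = 0.502184.
c = 2·atan2(√a, √(1−a)) = 1.57516 rad → d = 6371·c ≈ 10035.37 km.

10035 km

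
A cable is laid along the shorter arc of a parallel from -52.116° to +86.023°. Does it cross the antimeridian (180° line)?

No

Signed shortest Δλ = ((86.023 − -52.116 + 180) mod 360) − 180 = 138.139°.
Going east by 138.139° from -52.116° reaches +86.023° without touching 180°.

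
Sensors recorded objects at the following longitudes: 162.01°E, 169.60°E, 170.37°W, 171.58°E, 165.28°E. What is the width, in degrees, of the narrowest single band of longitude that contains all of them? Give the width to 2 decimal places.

Sort the longitudes: -170.37°, +162.01°, +165.28°, +169.60°, +171.58°.
Eastward gaps between consecutive values (wrapping around): 332.38°, 3.27°, 4.32°, 1.98°, 18.05°.
Largest gap = 332.38° ⇒ minimal covering band is its complement: 360° − 332.38° = 27.62°.
Band runs from +162.01° eastward to -170.37°, crossing the antimeridian.

27.62°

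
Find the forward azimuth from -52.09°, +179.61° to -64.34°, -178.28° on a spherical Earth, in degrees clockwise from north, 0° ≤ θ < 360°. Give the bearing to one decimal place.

Δλ = -178.28 − 179.61 = -357.89°; wrapped into (−180°, 180°]: 2.11°.
θ = atan2( sin Δλ · cos φ₂ , cos φ₁ · sin φ₂ − sin φ₁ · cos φ₂ · cos Δλ )
  = atan2(0.01594, -0.21241) = 175.707° → normalised to [0°, 360°): 175.707°.

175.7°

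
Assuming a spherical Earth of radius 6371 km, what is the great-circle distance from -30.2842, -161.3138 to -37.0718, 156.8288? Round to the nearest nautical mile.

2113 nmi

Δλ = 156.8288 − -161.3138 = 318.1426°; wrapped into (−180°, 180°]: -41.8574°.
Δφ = -37.0718 − -30.2842 = -6.7876°.
a = sin²(Δφ/2) + cos φ₁ · cos φ₂ · sin²(Δλ/2) = 0.091418.
c = 2·atan2(√a, √(1−a)) = 0.61432 rad → d = 6371·c ≈ 3913.85 km ≈ 2113.31 nmi.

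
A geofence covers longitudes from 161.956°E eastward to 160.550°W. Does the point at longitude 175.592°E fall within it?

Yes

Band width going east from +161.956° to -160.550°: ((-160.550 − 161.956) mod 360) = 37.494°.
Offset of +175.592° east of the west edge: ((175.592 − 161.956) mod 360) = 13.636°.
13.636° ≤ 37.494° ⇒ inside.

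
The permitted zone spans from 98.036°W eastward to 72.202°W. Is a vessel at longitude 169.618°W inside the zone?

No

Band width going east from -98.036° to -72.202°: ((-72.202 − -98.036) mod 360) = 25.834°.
Offset of -169.618° east of the west edge: ((-169.618 − -98.036) mod 360) = 288.418°.
288.418° > 25.834° ⇒ outside.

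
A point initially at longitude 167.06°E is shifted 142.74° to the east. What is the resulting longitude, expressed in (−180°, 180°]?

50.20°W

Start at +167.06°; shift +142.74° → +309.80°.
+309.80° lies outside (−180°, 180°]; subtract 360° → -50.20°.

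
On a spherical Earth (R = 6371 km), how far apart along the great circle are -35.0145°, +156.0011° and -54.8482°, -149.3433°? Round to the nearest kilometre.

Δλ = -149.3433 − 156.0011 = -305.3444°; wrapped into (−180°, 180°]: 54.6556°.
Δφ = -54.8482 − -35.0145 = -19.8337°.
a = sin²(Δφ/2) + cos φ₁ · cos φ₂ · sin²(Δλ/2) = 0.129039.
c = 2·atan2(√a, √(1−a)) = 0.73486 rad → d = 6371·c ≈ 4681.81 km.

4682 km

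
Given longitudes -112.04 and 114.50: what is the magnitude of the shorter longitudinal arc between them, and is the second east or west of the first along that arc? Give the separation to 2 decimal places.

Raw difference: 114.50 − -112.04 = 226.54°.
Normalise into (−180°, 180°]: 226.54° − 360° = -133.46°.
Negative ⇒ the second point lies to the west; separation 133.46°.

133.46° west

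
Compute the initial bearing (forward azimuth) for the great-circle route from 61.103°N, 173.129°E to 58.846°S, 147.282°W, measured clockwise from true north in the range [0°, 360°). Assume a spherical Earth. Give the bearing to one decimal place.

Δλ = -147.282 − 173.129 = -320.411°; wrapped into (−180°, 180°]: 39.589°.
θ = atan2( sin Δλ · cos φ₂ , cos φ₁ · sin φ₂ − sin φ₁ · cos φ₂ · cos Δλ )
  = atan2(0.32969, -0.76259) = 156.620° → normalised to [0°, 360°): 156.620°.

156.6°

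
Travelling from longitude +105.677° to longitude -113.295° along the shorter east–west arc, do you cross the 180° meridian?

Yes

Naïve |-113.295 − 105.677| = 218.972° > 180°, so the shorter arc goes the other way round — across 180°.
Signed shortest Δλ = ((-113.295 − 105.677 + 180) mod 360) − 180 = 141.028°.
Going east by 141.028° from +105.677° passes through 180° before reaching -113.295°.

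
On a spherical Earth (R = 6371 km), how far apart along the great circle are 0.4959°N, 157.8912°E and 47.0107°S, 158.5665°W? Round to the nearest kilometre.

Δλ = -158.5665 − 157.8912 = -316.4577°; wrapped into (−180°, 180°]: 43.5423°.
Δφ = -47.0107 − 0.4959 = -47.5066°.
a = sin²(Δφ/2) + cos φ₁ · cos φ₂ · sin²(Δλ/2) = 0.256046.
c = 2·atan2(√a, √(1−a)) = 1.06110 rad → d = 6371·c ≈ 6760.29 km.

6760 km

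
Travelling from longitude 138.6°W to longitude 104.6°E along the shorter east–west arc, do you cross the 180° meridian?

Naïve |104.6 − -138.6| = 243.2° > 180°, so the shorter arc goes the other way round — across 180°.
Signed shortest Δλ = ((104.6 − -138.6 + 180) mod 360) − 180 = -116.8°.
Going west by 116.8° from -138.6° passes through 180° before reaching +104.6°.

Yes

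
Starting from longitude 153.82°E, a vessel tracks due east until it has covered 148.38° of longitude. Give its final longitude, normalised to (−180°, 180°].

57.80°W

Start at +153.82°; shift +148.38° → +302.20°.
+302.20° lies outside (−180°, 180°]; subtract 360° → -57.80°.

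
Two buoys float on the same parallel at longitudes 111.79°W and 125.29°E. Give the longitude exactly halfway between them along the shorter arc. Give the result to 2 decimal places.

Signed shortest Δλ from -111.79° to +125.29° is -122.92°.
Midpoint longitude = -111.79° + (-122.92°)/2 = -111.79° − 61.46° = -173.25°.
(The naïve average (-111.79 + +125.29)/2 = 6.75° is on the wrong side of the globe.)

173.25°W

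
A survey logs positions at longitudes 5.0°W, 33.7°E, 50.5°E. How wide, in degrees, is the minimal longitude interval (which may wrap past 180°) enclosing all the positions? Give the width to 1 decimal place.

Sort the longitudes: -5.0°, +33.7°, +50.5°.
Eastward gaps between consecutive values (wrapping around): 38.7°, 16.8°, 304.5°.
Largest gap = 304.5° ⇒ minimal covering band is its complement: 360° − 304.5° = 55.5°.
Band runs from -5.0° eastward to +50.5°.

55.5°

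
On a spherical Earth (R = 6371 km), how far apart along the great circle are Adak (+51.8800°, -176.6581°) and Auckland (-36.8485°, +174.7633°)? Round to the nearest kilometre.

Δλ = 174.7633 − -176.6581 = 351.4214°; wrapped into (−180°, 180°]: -8.5786°.
Δφ = -36.8485 − 51.8800 = -88.7285°.
a = sin²(Δφ/2) + cos φ₁ · cos φ₂ · sin²(Δλ/2) = 0.491668.
c = 2·atan2(√a, √(1−a)) = 1.55413 rad → d = 6371·c ≈ 9901.38 km.

9901 km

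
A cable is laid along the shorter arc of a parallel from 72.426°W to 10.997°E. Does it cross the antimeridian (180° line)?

No

Signed shortest Δλ = ((10.997 − -72.426 + 180) mod 360) − 180 = 83.423°.
Going east by 83.423° from -72.426° reaches +10.997° without touching 180°.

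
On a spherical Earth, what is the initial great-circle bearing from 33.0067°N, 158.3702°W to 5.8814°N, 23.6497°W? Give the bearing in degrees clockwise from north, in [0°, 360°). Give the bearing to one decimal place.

56.5°

Δλ = -23.6497 − -158.3702 = 134.7205°.
θ = atan2( sin Δλ · cos φ₂ , cos φ₁ · sin φ₂ − sin φ₁ · cos φ₂ · cos Δλ )
  = atan2(0.70681, 0.46722) = 56.534° → normalised to [0°, 360°): 56.534°.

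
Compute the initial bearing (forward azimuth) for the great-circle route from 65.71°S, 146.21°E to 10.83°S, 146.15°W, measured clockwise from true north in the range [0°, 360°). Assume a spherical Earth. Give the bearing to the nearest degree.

74°

Δλ = -146.15 − 146.21 = -292.36°; wrapped into (−180°, 180°]: 67.64°.
θ = atan2( sin Δλ · cos φ₂ , cos φ₁ · sin φ₂ − sin φ₁ · cos φ₂ · cos Δλ )
  = atan2(0.90834, 0.26328) = 73.836° → normalised to [0°, 360°): 73.836°.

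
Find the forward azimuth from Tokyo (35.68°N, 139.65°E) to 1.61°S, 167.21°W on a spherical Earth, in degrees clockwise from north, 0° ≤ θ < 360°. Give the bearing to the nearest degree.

Δλ = -167.21 − 139.65 = -306.86°; wrapped into (−180°, 180°]: 53.14°.
θ = atan2( sin Δλ · cos φ₂ , cos φ₁ · sin φ₂ − sin φ₁ · cos φ₂ · cos Δλ )
  = atan2(0.79979, -0.37256) = 114.977° → normalised to [0°, 360°): 114.977°.

115°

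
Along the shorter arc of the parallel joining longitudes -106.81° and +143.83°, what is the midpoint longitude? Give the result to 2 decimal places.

-161.49°

Signed shortest Δλ from -106.81° to +143.83° is -109.36°.
Midpoint longitude = -106.81° + (-109.36°)/2 = -106.81° − 54.68° = -161.49°.
(The naïve average (-106.81 + +143.83)/2 = 18.51° is on the wrong side of the globe.)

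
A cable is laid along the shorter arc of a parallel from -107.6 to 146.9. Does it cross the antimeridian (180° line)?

Yes

Naïve |146.9 − -107.6| = 254.5° > 180°, so the shorter arc goes the other way round — across 180°.
Signed shortest Δλ = ((146.9 − -107.6 + 180) mod 360) − 180 = -105.5°.
Going west by 105.5° from -107.6° passes through 180° before reaching +146.9°.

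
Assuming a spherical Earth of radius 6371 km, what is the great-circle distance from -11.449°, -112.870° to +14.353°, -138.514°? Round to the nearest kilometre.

4027 km

Δλ = -138.514 − -112.870 = -25.644°.
Δφ = 14.353 − -11.449 = 25.802°.
a = sin²(Δφ/2) + cos φ₁ · cos φ₂ · sin²(Δλ/2) = 0.096611.
c = 2·atan2(√a, √(1−a)) = 0.63212 rad → d = 6371·c ≈ 4027.23 km.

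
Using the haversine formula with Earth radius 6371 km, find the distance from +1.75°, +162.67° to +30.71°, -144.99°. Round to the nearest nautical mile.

3439 nmi

Δλ = -144.99 − 162.67 = -307.66°; wrapped into (−180°, 180°]: 52.34°.
Δφ = 30.71 − 1.75 = 28.96°.
a = sin²(Δφ/2) + cos φ₁ · cos φ₂ · sin²(Δλ/2) = 0.229678.
c = 2·atan2(√a, √(1−a)) = 0.99959 rad → d = 6371·c ≈ 6368.41 km ≈ 3438.67 nmi.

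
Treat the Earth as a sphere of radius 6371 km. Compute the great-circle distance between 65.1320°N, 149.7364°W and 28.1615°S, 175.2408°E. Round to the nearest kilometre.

10803 km

Δλ = 175.2408 − -149.7364 = 324.9772°; wrapped into (−180°, 180°]: -35.0228°.
Δφ = -28.1615 − 65.1320 = -93.2935°.
a = sin²(Δφ/2) + cos φ₁ · cos φ₂ · sin²(Δλ/2) = 0.562292.
c = 2·atan2(√a, √(1−a)) = 1.69571 rad → d = 6371·c ≈ 10803.34 km.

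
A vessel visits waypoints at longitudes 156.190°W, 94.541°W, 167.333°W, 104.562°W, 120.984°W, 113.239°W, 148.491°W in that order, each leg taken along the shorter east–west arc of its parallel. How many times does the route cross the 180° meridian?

Leg 1: -156.190° → -94.541°, shortest Δλ = 61.649° (east) — does not cross 180°.
Leg 2: -94.541° → -167.333°, shortest Δλ = -72.792° (west) — does not cross 180°.
Leg 3: -167.333° → -104.562°, shortest Δλ = 62.771° (east) — does not cross 180°.
Leg 4: -104.562° → -120.984°, shortest Δλ = -16.422° (west) — does not cross 180°.
Leg 5: -120.984° → -113.239°, shortest Δλ = 7.745° (east) — does not cross 180°.
Leg 6: -113.239° → -148.491°, shortest Δλ = -35.252° (west) — does not cross 180°.
Total crossings: 0.

0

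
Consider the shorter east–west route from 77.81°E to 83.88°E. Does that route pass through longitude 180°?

Signed shortest Δλ = ((83.88 − 77.81 + 180) mod 360) − 180 = 6.07°.
Going east by 6.07° from +77.81° reaches +83.88° without touching 180°.

No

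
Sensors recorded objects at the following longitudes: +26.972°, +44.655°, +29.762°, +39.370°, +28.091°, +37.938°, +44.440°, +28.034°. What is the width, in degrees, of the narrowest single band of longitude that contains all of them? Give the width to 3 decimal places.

Sort the longitudes: +26.972°, +28.034°, +28.091°, +29.762°, +37.938°, +39.370°, +44.440°, +44.655°.
Eastward gaps between consecutive values (wrapping around): 1.062°, 0.057°, 1.671°, 8.176°, 1.432°, 5.070°, 0.215°, 342.317°.
Largest gap = 342.317° ⇒ minimal covering band is its complement: 360° − 342.317° = 17.683°.
Band runs from +26.972° eastward to +44.655°.

17.683°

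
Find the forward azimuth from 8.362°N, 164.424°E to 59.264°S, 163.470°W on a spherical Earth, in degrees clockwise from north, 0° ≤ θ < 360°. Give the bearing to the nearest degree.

163°

Δλ = -163.470 − 164.424 = -327.894°; wrapped into (−180°, 180°]: 32.106°.
θ = atan2( sin Δλ · cos φ₂ , cos φ₁ · sin φ₂ − sin φ₁ · cos φ₂ · cos Δλ )
  = atan2(0.27163, -0.91335) = 163.437° → normalised to [0°, 360°): 163.437°.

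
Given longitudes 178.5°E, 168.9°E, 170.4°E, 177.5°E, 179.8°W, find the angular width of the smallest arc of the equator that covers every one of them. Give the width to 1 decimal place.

Sort the longitudes: -179.8°, +168.9°, +170.4°, +177.5°, +178.5°.
Eastward gaps between consecutive values (wrapping around): 348.7°, 1.5°, 7.1°, 1.0°, 1.7°.
Largest gap = 348.7° ⇒ minimal covering band is its complement: 360° − 348.7° = 11.3°.
Band runs from +168.9° eastward to -179.8°, crossing the antimeridian.

11.3°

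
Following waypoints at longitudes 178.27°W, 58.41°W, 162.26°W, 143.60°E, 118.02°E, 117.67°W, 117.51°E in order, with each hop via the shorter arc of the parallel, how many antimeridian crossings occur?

3

Leg 1: -178.27° → -58.41°, shortest Δλ = 119.86° (east) — does not cross 180°.
Leg 2: -58.41° → -162.26°, shortest Δλ = -103.85° (west) — does not cross 180°.
Leg 3: -162.26° → +143.60°, shortest Δλ = -54.14° (west) — crosses 180°.
Leg 4: +143.60° → +118.02°, shortest Δλ = -25.58° (west) — does not cross 180°.
Leg 5: +118.02° → -117.67°, shortest Δλ = 124.31° (east) — crosses 180°.
Leg 6: -117.67° → +117.51°, shortest Δλ = -124.82° (west) — crosses 180°.
Total crossings: 3.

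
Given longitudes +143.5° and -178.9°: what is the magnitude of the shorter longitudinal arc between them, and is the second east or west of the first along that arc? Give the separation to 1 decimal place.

37.6° east

Raw difference: -178.9 − 143.5 = -322.4°.
Normalise into (−180°, 180°]: -322.4° + 360° = 37.6°.
Positive ⇒ the second point lies to the east; separation 37.6°.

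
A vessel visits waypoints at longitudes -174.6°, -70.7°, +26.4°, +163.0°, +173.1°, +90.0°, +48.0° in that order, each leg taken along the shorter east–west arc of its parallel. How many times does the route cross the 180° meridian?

0

Leg 1: -174.6° → -70.7°, shortest Δλ = 103.9° (east) — does not cross 180°.
Leg 2: -70.7° → +26.4°, shortest Δλ = 97.1° (east) — does not cross 180°.
Leg 3: +26.4° → +163.0°, shortest Δλ = 136.6° (east) — does not cross 180°.
Leg 4: +163.0° → +173.1°, shortest Δλ = 10.1° (east) — does not cross 180°.
Leg 5: +173.1° → +90.0°, shortest Δλ = -83.1° (west) — does not cross 180°.
Leg 6: +90.0° → +48.0°, shortest Δλ = -42.0° (west) — does not cross 180°.
Total crossings: 0.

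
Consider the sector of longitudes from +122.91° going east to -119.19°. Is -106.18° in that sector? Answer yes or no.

No

Band width going east from +122.91° to -119.19°: ((-119.19 − 122.91) mod 360) = 117.90°.
Offset of -106.18° east of the west edge: ((-106.18 − 122.91) mod 360) = 130.91°.
130.91° > 117.90° ⇒ outside.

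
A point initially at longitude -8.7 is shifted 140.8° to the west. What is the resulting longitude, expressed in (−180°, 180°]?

-149.5°

Start at -8.7°; shift −140.8° → -149.5°.
-149.5° already lies in (−180°, 180°].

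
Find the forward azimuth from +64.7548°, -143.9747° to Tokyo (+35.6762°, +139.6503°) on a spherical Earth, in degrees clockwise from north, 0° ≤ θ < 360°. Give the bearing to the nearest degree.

Δλ = 139.6503 − -143.9747 = 283.6250°; wrapped into (−180°, 180°]: -76.3750°.
θ = atan2( sin Δλ · cos φ₂ , cos φ₁ · sin φ₂ − sin φ₁ · cos φ₂ · cos Δλ )
  = atan2(-0.78947, 0.07565) = -84.526° → normalised to [0°, 360°): 275.474°.

275°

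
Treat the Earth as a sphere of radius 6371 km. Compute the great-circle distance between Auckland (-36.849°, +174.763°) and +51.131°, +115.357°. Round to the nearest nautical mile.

6136 nmi

Δλ = 115.357 − 174.763 = -59.406°.
Δφ = 51.131 − -36.849 = 87.980°.
a = sin²(Δφ/2) + cos φ₁ · cos φ₂ · sin²(Δλ/2) = 0.605671.
c = 2·atan2(√a, √(1−a)) = 1.78374 rad → d = 6371·c ≈ 11364.23 km ≈ 6136.20 nmi.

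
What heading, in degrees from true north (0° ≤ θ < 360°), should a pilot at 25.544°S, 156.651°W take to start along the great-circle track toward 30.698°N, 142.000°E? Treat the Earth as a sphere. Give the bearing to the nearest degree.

310°

Δλ = 142.000 − -156.651 = 298.651°; wrapped into (−180°, 180°]: -61.349°.
θ = atan2( sin Δλ · cos φ₂ , cos φ₁ · sin φ₂ − sin φ₁ · cos φ₂ · cos Δλ )
  = atan2(-0.75458, 0.63839) = -49.768° → normalised to [0°, 360°): 310.232°.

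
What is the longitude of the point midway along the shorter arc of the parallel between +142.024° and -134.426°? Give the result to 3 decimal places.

Signed shortest Δλ from +142.024° to -134.426° is +83.550°.
Midpoint longitude = +142.024° + (+83.550°)/2 = +142.024° + 41.775° = +183.799°.
Normalise into (−180°, 180°]: -176.201°.
(The naïve average (+142.024 + -134.426)/2 = 3.799° is on the wrong side of the globe.)

-176.201°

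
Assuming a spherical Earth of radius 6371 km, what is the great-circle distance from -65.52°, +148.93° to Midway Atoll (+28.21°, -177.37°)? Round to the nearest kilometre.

Δλ = -177.37 − 148.93 = -326.30°; wrapped into (−180°, 180°]: 33.70°.
Δφ = 28.21 − -65.52 = 93.73°.
a = sin²(Δφ/2) + cos φ₁ · cos φ₂ · sin²(Δλ/2) = 0.563209.
c = 2·atan2(√a, √(1−a)) = 1.69755 rad → d = 6371·c ≈ 10815.11 km.

10815 km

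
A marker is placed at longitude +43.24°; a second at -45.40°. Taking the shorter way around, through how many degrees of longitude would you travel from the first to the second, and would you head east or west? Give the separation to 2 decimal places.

88.64° west

Raw difference: -45.40 − 43.24 = -88.64°.
Normalise into (−180°, 180°]: -88.64° stays -88.64°.
Negative ⇒ the second point lies to the west; separation 88.64°.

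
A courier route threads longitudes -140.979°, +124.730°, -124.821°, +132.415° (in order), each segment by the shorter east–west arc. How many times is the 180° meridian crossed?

3

Leg 1: -140.979° → +124.730°, shortest Δλ = -94.291° (west) — crosses 180°.
Leg 2: +124.730° → -124.821°, shortest Δλ = 110.449° (east) — crosses 180°.
Leg 3: -124.821° → +132.415°, shortest Δλ = -102.764° (west) — crosses 180°.
Total crossings: 3.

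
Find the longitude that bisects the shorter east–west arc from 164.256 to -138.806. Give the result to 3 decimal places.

Signed shortest Δλ from +164.256° to -138.806° is +56.938°.
Midpoint longitude = +164.256° + (+56.938°)/2 = +164.256° + 28.469° = +192.725°.
Normalise into (−180°, 180°]: -167.275°.
(The naïve average (+164.256 + -138.806)/2 = 12.725° is on the wrong side of the globe.)

-167.275°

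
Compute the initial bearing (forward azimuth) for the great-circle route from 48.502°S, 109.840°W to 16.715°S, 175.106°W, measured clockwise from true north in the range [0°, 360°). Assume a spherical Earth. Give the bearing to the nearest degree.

Δλ = -175.106 − -109.840 = -65.266°.
θ = atan2( sin Δλ · cos φ₂ , cos φ₁ · sin φ₂ − sin φ₁ · cos φ₂ · cos Δλ )
  = atan2(-0.86988, 0.10957) = -82.821° → normalised to [0°, 360°): 277.179°.

277°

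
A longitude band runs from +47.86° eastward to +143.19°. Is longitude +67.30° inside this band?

Yes

Band width going east from +47.86° to +143.19°: ((143.19 − 47.86) mod 360) = 95.33°.
Offset of +67.30° east of the west edge: ((67.30 − 47.86) mod 360) = 19.44°.
19.44° ≤ 95.33° ⇒ inside.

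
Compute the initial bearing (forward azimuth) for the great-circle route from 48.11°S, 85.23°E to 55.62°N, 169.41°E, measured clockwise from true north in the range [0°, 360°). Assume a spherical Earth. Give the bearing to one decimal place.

43.4°

Δλ = 169.41 − 85.23 = 84.18°.
θ = atan2( sin Δλ · cos φ₂ , cos φ₁ · sin φ₂ − sin φ₁ · cos φ₂ · cos Δλ )
  = atan2(0.56177, 0.59369) = 43.418° → normalised to [0°, 360°): 43.418°.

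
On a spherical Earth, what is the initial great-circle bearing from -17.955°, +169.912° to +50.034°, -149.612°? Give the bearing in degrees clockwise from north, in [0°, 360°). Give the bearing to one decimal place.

25.4°

Δλ = -149.612 − 169.912 = -319.524°; wrapped into (−180°, 180°]: 40.476°.
θ = atan2( sin Δλ · cos φ₂ , cos φ₁ · sin φ₂ − sin φ₁ · cos φ₂ · cos Δλ )
  = atan2(0.41696, 0.87972) = 25.359° → normalised to [0°, 360°): 25.359°.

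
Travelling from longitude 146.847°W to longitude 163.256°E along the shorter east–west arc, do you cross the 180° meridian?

Naïve |163.256 − -146.847| = 310.103° > 180°, so the shorter arc goes the other way round — across 180°.
Signed shortest Δλ = ((163.256 − -146.847 + 180) mod 360) − 180 = -49.897°.
Going west by 49.897° from -146.847° passes through 180° before reaching +163.256°.

Yes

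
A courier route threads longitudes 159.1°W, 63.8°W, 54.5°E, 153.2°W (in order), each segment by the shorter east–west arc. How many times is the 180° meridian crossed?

Leg 1: -159.1° → -63.8°, shortest Δλ = 95.3° (east) — does not cross 180°.
Leg 2: -63.8° → +54.5°, shortest Δλ = 118.3° (east) — does not cross 180°.
Leg 3: +54.5° → -153.2°, shortest Δλ = 152.3° (east) — crosses 180°.
Total crossings: 1.

1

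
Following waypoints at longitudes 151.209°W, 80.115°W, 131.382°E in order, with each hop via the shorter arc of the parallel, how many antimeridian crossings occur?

1

Leg 1: -151.209° → -80.115°, shortest Δλ = 71.094° (east) — does not cross 180°.
Leg 2: -80.115° → +131.382°, shortest Δλ = -148.503° (west) — crosses 180°.
Total crossings: 1.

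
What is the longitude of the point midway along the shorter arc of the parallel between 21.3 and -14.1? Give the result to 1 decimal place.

+3.6°

Signed shortest Δλ from +21.3° to -14.1° is -35.4°.
Midpoint longitude = +21.3° + (-35.4°)/2 = +21.3° − 17.7° = +3.6°.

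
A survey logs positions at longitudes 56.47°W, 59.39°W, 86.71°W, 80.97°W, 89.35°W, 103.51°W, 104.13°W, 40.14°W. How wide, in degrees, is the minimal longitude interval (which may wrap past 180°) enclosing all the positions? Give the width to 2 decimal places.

63.99°

Sort the longitudes: -104.13°, -103.51°, -89.35°, -86.71°, -80.97°, -59.39°, -56.47°, -40.14°.
Eastward gaps between consecutive values (wrapping around): 0.62°, 14.16°, 2.64°, 5.74°, 21.58°, 2.92°, 16.33°, 296.01°.
Largest gap = 296.01° ⇒ minimal covering band is its complement: 360° − 296.01° = 63.99°.
Band runs from -104.13° eastward to -40.14°.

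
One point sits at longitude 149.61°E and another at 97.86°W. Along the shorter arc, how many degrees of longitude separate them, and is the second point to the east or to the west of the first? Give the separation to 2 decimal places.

Raw difference: -97.86 − 149.61 = -247.47°.
Normalise into (−180°, 180°]: -247.47° + 360° = 112.53°.
Positive ⇒ the second point lies to the east; separation 112.53°.

112.53° east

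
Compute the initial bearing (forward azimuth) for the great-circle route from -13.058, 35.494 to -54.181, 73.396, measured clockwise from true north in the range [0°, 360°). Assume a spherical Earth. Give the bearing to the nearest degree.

Δλ = 73.396 − 35.494 = 37.902°.
θ = atan2( sin Δλ · cos φ₂ , cos φ₁ · sin φ₂ − sin φ₁ · cos φ₂ · cos Δλ )
  = atan2(0.35951, -0.68557) = 152.327° → normalised to [0°, 360°): 152.327°.

152°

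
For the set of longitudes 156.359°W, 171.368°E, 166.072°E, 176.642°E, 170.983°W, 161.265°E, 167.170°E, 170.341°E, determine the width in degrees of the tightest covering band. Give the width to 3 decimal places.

42.376°

Sort the longitudes: -170.983°, -156.359°, +161.265°, +166.072°, +167.170°, +170.341°, +171.368°, +176.642°.
Eastward gaps between consecutive values (wrapping around): 14.624°, 317.624°, 4.807°, 1.098°, 3.171°, 1.027°, 5.274°, 12.375°.
Largest gap = 317.624° ⇒ minimal covering band is its complement: 360° − 317.624° = 42.376°.
Band runs from +161.265° eastward to -156.359°, crossing the antimeridian.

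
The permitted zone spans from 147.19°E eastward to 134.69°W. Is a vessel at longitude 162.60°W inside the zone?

Yes

Band width going east from +147.19° to -134.69°: ((-134.69 − 147.19) mod 360) = 78.12°.
Offset of -162.60° east of the west edge: ((-162.60 − 147.19) mod 360) = 50.21°.
50.21° ≤ 78.12° ⇒ inside.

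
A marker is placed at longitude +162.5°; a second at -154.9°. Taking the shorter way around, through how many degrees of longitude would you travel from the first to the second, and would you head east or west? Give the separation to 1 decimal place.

Raw difference: -154.9 − 162.5 = -317.4°.
Normalise into (−180°, 180°]: -317.4° + 360° = 42.6°.
Positive ⇒ the second point lies to the east; separation 42.6°.

42.6° east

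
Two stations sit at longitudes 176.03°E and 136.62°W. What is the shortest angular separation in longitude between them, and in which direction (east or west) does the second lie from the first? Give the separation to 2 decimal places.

47.35° east

Raw difference: -136.62 − 176.03 = -312.65°.
Normalise into (−180°, 180°]: -312.65° + 360° = 47.35°.
Positive ⇒ the second point lies to the east; separation 47.35°.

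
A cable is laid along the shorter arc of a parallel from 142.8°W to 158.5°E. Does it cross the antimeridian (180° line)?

Naïve |158.5 − -142.8| = 301.3° > 180°, so the shorter arc goes the other way round — across 180°.
Signed shortest Δλ = ((158.5 − -142.8 + 180) mod 360) − 180 = -58.7°.
Going west by 58.7° from -142.8° passes through 180° before reaching +158.5°.

Yes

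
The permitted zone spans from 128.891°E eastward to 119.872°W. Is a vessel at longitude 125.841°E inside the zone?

Band width going east from +128.891° to -119.872°: ((-119.872 − 128.891) mod 360) = 111.237°.
Offset of +125.841° east of the west edge: ((125.841 − 128.891) mod 360) = 356.950°.
356.950° > 111.237° ⇒ outside.

No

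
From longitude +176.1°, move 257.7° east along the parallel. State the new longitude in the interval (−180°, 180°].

+73.8°

Start at +176.1°; shift +257.7° → +433.8°.
+433.8° lies outside (−180°, 180°]; subtract 360° → +73.8°.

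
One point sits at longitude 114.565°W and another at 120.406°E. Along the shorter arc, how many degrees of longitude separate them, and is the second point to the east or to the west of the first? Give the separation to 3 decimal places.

Raw difference: 120.406 − -114.565 = 234.971°.
Normalise into (−180°, 180°]: 234.971° − 360° = -125.029°.
Negative ⇒ the second point lies to the west; separation 125.029°.

125.029° west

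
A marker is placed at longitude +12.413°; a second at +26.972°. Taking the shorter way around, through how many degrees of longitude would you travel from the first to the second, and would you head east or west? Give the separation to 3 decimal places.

Raw difference: 26.972 − 12.413 = 14.559°.
Normalise into (−180°, 180°]: 14.559° stays 14.559°.
Positive ⇒ the second point lies to the east; separation 14.559°.

14.559° east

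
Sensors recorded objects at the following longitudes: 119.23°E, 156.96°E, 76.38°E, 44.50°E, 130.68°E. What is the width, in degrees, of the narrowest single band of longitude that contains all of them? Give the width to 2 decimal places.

Sort the longitudes: +44.50°, +76.38°, +119.23°, +130.68°, +156.96°.
Eastward gaps between consecutive values (wrapping around): 31.88°, 42.85°, 11.45°, 26.28°, 247.54°.
Largest gap = 247.54° ⇒ minimal covering band is its complement: 360° − 247.54° = 112.46°.
Band runs from +44.50° eastward to +156.96°.

112.46°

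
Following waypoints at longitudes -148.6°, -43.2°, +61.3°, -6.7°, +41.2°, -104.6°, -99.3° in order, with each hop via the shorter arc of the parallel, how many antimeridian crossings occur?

0

Leg 1: -148.6° → -43.2°, shortest Δλ = 105.4° (east) — does not cross 180°.
Leg 2: -43.2° → +61.3°, shortest Δλ = 104.5° (east) — does not cross 180°.
Leg 3: +61.3° → -6.7°, shortest Δλ = -68.0° (west) — does not cross 180°.
Leg 4: -6.7° → +41.2°, shortest Δλ = 47.9° (east) — does not cross 180°.
Leg 5: +41.2° → -104.6°, shortest Δλ = -145.8° (west) — does not cross 180°.
Leg 6: -104.6° → -99.3°, shortest Δλ = 5.3° (east) — does not cross 180°.
Total crossings: 0.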